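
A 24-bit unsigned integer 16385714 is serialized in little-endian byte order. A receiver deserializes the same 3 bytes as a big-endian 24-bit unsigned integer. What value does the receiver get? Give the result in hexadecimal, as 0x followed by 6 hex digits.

0xB206FA

16385714 in 24-bit hexadecimal is 0xFA06B2.
Stored little-endian, the bytes at ascending addresses are B2 06 FA.
Read back as big-endian, the last byte is least significant, giving 0xB206FA.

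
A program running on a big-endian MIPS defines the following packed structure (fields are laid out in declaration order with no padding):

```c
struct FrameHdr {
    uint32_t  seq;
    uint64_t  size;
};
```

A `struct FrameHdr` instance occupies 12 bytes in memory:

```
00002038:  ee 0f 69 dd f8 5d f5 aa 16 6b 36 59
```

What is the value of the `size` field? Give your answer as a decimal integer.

`size` follows `seq` (4 bytes), so it starts at byte offset 4 and occupies 8 bytes.
Bytes at offsets 4..11: F8 5D F5 AA 16 6B 36 59.
In big-endian order the high byte comes first in memory.
The bytes are already most-significant first: 0xF85DF5AA166B3659.
0xF85DF5AA166B3659 = 17896730605109589593.

17896730605109589593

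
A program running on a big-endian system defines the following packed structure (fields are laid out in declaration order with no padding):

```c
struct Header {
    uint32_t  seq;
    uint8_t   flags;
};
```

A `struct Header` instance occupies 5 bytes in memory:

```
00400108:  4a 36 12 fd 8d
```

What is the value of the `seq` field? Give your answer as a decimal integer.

1245057789

`seq` is the first field, at byte offset 0, occupying 4 bytes.
Bytes at offsets 0..3: 4A 36 12 FD.
Big-endian stores the most-significant byte at the lowest address.
The bytes are already most-significant first: 0x4A3612FD.
0x4A3612FD = 1245057789.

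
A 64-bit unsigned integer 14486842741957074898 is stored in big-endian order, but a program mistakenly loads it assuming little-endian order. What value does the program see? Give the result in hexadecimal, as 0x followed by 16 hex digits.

0xD21F4C1FB89A0BC9

14486842741957074898 in 64-bit hexadecimal is 0xC90B9AB81F4C1FD2.
Stored big-endian, the bytes at ascending addresses are C9 0B 9A B8 1F 4C 1F D2.
Read back as little-endian, the first byte is least significant, giving 0xD21F4C1FB89A0BC9.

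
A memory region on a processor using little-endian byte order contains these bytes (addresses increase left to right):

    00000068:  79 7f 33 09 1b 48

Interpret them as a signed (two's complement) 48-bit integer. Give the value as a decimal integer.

79280955686777

In little-endian order the low byte comes first in memory.
Reassemble most-significant byte first: 48 1B 09 33 7F 79 → 0x481B09337F79.
0x481B09337F79 = 79280955686777.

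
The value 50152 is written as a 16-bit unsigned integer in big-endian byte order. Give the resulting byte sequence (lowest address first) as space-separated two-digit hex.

50152 in hexadecimal, padded to 16 bits, is 0xC3E8.
Split into bytes (most-significant first): C3 E8.
In big-endian order the high byte comes first in memory.
So the memory order matches the most-significant-first order: C3 E8.

C3 E8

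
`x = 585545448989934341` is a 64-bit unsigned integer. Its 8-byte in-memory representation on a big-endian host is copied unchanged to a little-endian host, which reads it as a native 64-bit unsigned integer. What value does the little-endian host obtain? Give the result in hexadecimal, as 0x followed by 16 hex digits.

0x0543E4C67B462008

585545448989934341 in 64-bit hexadecimal is 0x0820467BC6E44305.
Stored big-endian, the bytes at ascending addresses are 08 20 46 7B C6 E4 43 05.
Read back as little-endian, the first byte is least significant, giving 0x0543E4C67B462008.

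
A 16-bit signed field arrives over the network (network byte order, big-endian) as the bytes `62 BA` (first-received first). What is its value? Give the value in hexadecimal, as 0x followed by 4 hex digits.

0x62BA

Big-endian: lowest address holds the most-significant byte.
The bytes are already most-significant first: 0x62BA.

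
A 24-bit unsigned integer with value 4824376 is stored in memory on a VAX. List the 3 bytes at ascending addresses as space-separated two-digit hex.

4824376 in hexadecimal, padded to 24 bits, is 0x499D38.
Split into bytes (most-significant first): 49 9D 38.
Little-endian stores the least-significant byte at the lowest address.
So at ascending addresses the bytes are 38 9D 49.

38 9D 49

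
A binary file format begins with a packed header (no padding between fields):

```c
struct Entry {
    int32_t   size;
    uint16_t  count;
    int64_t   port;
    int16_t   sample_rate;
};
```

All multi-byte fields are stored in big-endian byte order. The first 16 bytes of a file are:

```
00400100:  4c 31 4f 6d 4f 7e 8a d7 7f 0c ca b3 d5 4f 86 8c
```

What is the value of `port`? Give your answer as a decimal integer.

`port` follows `size` (4 B), `count` (2 B), so it starts at offset 4 + 2 = 6 and occupies 8 bytes.
Bytes at offsets 6..13: 8A D7 7F 0C CA B3 D5 4F.
Big-endian: lowest address holds the most-significant byte.
The bytes are already most-significant first: 0x8AD77F0CCAB3D54F.
Top bit is set, so as a signed 64-bit value this is 0x8AD77F0CCAB3D54F − 2^64 = -8442139283565587121.

-8442139283565587121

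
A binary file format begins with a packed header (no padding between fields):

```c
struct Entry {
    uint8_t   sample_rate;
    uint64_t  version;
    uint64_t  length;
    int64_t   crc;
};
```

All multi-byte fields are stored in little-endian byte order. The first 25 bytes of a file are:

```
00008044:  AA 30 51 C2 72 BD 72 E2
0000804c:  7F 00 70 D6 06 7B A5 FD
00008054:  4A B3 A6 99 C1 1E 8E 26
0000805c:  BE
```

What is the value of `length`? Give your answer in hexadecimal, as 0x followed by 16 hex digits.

0x4AFDA57B06D67000

`length` follows `sample_rate` (1 B), `version` (8 B), so it starts at offset 1 + 8 = 9 and occupies 8 bytes.
Bytes at offsets 9..16: 00 70 D6 06 7B A5 FD 4A.
In little-endian order the low byte comes first in memory.
Reassemble most-significant byte first: 4A FD A5 7B 06 D6 70 00 → 0x4AFDA57B06D67000.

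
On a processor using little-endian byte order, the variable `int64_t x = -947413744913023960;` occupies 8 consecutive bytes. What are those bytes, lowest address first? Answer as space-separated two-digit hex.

28 FC 22 F7 37 1C DA F2

Two's complement of -947413744913023960 in 64 bits: 947413744913023960 = 0x0D25E3C808DD03D8; invert → 0xF2DA1C37F722FC27; add 1 → 0xF2DA1C37F722FC28.
Split into bytes (most-significant first): F2 DA 1C 37 F7 22 FC 28.
In little-endian order the low byte comes first in memory.
So at ascending addresses the bytes are 28 FC 22 F7 37 1C DA F2.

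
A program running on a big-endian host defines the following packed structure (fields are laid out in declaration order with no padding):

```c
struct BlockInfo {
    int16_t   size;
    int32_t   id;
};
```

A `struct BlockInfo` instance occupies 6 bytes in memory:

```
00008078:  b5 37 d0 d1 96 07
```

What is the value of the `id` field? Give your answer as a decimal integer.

-791570937

`id` follows `size` (2 bytes), so it starts at byte offset 2 and occupies 4 bytes.
Bytes at offsets 2..5: D0 D1 96 07.
In big-endian order the high byte comes first in memory.
The bytes are already most-significant first: 0xD0D19607.
Top bit is set, so as a signed 32-bit value this is 0xD0D19607 − 2^32 = -791570937.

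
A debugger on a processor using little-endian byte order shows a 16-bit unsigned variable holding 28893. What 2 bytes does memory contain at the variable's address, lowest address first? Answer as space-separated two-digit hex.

28893 in hexadecimal, padded to 16 bits, is 0x70DD.
Split into bytes (most-significant first): 70 DD.
Little-endian: lowest address holds the least-significant byte.
So at ascending addresses the bytes are DD 70.

DD 70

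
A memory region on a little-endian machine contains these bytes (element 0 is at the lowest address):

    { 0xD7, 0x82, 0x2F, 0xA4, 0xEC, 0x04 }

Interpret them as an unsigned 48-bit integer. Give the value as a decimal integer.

5414413370071

Little-endian stores the least-significant byte at the lowest address.
Reassemble most-significant byte first: 04 EC A4 2F 82 D7 → 0x04ECA42F82D7.
0x04ECA42F82D7 = 5414413370071.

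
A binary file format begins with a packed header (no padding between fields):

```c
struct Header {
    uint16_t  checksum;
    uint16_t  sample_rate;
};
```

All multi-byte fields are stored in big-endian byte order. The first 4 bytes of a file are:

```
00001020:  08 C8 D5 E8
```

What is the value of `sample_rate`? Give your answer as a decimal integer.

`sample_rate` follows `checksum` (2 bytes), so it starts at byte offset 2 and occupies 2 bytes.
Bytes at offsets 2..3: D5 E8.
Big-endian stores the most-significant byte at the lowest address.
The bytes are already most-significant first: 0xD5E8.
0xD5E8 = 54760.

54760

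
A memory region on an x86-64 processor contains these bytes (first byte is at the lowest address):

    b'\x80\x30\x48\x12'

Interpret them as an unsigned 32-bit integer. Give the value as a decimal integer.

306720896

In little-endian order the low byte comes first in memory.
Reassemble most-significant byte first: 12 48 30 80 → 0x12483080.
0x12483080 = 306720896.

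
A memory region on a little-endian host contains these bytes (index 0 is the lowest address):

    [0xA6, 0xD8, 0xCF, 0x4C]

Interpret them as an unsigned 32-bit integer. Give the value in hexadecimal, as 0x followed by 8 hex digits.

In little-endian order the low byte comes first in memory.
Reassemble most-significant byte first: 4C CF D8 A6 → 0x4CCFD8A6.

0x4CCFD8A6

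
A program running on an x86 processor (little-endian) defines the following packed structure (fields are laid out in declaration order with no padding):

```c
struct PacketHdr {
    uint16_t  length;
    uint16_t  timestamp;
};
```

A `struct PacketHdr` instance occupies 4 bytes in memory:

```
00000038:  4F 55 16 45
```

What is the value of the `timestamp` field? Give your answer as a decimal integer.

`timestamp` follows `length` (2 bytes), so it starts at byte offset 2 and occupies 2 bytes.
Bytes at offsets 2..3: 16 45.
Little-endian stores the least-significant byte at the lowest address.
Reassemble most-significant byte first: 45 16 → 0x4516.
0x4516 = 17686.

17686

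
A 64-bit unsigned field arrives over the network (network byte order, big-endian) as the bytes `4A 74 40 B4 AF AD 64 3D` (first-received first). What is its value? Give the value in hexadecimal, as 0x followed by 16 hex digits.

0x4A7440B4AFAD643D

Big-endian stores the most-significant byte at the lowest address.
The bytes are already most-significant first: 0x4A7440B4AFAD643D.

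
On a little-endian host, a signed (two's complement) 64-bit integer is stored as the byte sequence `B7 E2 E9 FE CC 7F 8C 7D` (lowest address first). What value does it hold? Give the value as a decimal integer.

Little-endian: lowest address holds the least-significant byte.
Reassemble most-significant byte first: 7D 8C 7F CC FE E9 E2 B7 → 0x7D8C7FCCFEE9E2B7.
0x7D8C7FCCFEE9E2B7 = 9046746269907280567.

9046746269907280567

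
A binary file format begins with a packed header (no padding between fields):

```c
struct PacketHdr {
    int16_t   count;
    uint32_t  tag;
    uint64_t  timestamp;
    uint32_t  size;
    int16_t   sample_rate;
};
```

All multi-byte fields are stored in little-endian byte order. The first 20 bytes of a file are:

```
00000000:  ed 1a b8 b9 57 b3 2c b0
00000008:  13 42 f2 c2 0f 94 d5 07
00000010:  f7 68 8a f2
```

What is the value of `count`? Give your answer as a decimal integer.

`count` is the first field, at byte offset 0, occupying 2 bytes.
Bytes at offsets 0..1: ED 1A.
Little-endian: lowest address holds the least-significant byte.
Reassemble most-significant byte first: 1A ED → 0x1AED.
0x1AED = 6893.

6893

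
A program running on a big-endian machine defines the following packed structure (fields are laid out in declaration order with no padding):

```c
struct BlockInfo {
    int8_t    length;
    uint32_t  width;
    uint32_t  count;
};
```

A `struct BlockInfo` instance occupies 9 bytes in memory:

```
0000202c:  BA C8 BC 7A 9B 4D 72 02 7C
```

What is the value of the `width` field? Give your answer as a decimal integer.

3367795355

`width` follows `length` (1 byte), so it starts at byte offset 1 and occupies 4 bytes.
Bytes at offsets 1..4: C8 BC 7A 9B.
Big-endian: lowest address holds the most-significant byte.
The bytes are already most-significant first: 0xC8BC7A9B.
0xC8BC7A9B = 3367795355.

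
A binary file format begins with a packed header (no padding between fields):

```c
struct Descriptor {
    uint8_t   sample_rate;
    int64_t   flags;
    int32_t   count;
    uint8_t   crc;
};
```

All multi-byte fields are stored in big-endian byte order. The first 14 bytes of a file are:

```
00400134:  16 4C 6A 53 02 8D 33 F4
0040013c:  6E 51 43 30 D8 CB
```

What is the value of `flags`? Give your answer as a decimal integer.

`flags` follows `sample_rate` (1 byte), so it starts at byte offset 1 and occupies 8 bytes.
Bytes at offsets 1..8: 4C 6A 53 02 8D 33 F4 6E.
In big-endian order the high byte comes first in memory.
The bytes are already most-significant first: 0x4C6A53028D33F46E.
0x4C6A53028D33F46E = 5506304764837885038.

5506304764837885038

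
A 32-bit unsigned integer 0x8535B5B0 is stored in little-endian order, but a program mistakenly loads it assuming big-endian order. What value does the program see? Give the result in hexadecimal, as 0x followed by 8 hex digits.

Stored little-endian, the bytes at ascending addresses are B0 B5 35 85.
Read back as big-endian, the last byte is least significant, giving 0xB0B53585.

0xB0B53585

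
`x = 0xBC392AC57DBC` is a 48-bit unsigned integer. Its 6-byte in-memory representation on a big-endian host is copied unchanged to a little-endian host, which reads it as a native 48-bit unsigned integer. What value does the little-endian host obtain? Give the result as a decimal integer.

207248364812732

Stored big-endian, the bytes at ascending addresses are BC 39 2A C5 7D BC.
Read back as little-endian, the first byte is least significant, giving 0xBC7DC52A39BC.
0xBC7DC52A39BC = 207248364812732.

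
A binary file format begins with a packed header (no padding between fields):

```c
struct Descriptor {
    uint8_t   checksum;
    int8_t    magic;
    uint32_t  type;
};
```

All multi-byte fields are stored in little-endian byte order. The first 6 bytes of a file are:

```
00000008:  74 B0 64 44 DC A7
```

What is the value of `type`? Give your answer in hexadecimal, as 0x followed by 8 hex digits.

0xA7DC4464

`type` follows `checksum` (1 B), `magic` (1 B), so it starts at offset 1 + 1 = 2 and occupies 4 bytes.
Bytes at offsets 2..5: 64 44 DC A7.
Little-endian: lowest address holds the least-significant byte.
Reassemble most-significant byte first: A7 DC 44 64 → 0xA7DC4464.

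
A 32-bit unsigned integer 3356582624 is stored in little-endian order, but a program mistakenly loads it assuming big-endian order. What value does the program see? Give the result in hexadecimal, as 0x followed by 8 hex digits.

0xE06211C8

3356582624 in 32-bit hexadecimal is 0xC81162E0.
Stored little-endian, the bytes at ascending addresses are E0 62 11 C8.
Read back as big-endian, the last byte is least significant, giving 0xE06211C8.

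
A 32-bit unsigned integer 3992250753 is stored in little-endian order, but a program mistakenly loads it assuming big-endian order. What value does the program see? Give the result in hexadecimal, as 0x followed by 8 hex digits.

3992250753 in 32-bit hexadecimal is 0xEDF4E981.
Stored little-endian, the bytes at ascending addresses are 81 E9 F4 ED.
Read back as big-endian, the last byte is least significant, giving 0x81E9F4ED.

0x81E9F4ED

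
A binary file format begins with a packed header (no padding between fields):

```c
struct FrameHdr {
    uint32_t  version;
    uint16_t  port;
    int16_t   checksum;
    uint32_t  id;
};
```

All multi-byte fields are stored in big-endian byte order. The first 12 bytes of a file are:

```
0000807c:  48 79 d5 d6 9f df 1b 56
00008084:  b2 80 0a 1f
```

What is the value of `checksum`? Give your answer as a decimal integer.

`checksum` follows `version` (4 B), `port` (2 B), so it starts at offset 4 + 2 = 6 and occupies 2 bytes.
Bytes at offsets 6..7: 1B 56.
In big-endian order the high byte comes first in memory.
The bytes are already most-significant first: 0x1B56.
0x1B56 = 6998.

6998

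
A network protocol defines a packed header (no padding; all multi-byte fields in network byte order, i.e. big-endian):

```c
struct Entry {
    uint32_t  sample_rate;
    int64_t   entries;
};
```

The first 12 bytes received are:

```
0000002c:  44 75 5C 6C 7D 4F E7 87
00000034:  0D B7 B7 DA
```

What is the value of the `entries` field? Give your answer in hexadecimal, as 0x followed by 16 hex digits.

0x7D4FE7870DB7B7DA

`entries` follows `sample_rate` (4 bytes), so it starts at byte offset 4 and occupies 8 bytes.
Bytes at offsets 4..11: 7D 4F E7 87 0D B7 B7 DA.
Big-endian: lowest address holds the most-significant byte.
The bytes are already most-significant first: 0x7D4FE7870DB7B7DA.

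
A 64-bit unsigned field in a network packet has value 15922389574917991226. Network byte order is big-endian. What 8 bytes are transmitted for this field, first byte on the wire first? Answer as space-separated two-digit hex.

DC F7 B0 F5 3C 5E AB 3A

15922389574917991226 in hexadecimal, padded to 64 bits, is 0xDCF7B0F53C5EAB3A.
Split into bytes (most-significant first): DC F7 B0 F5 3C 5E AB 3A.
Big-endian: lowest address holds the most-significant byte.
So the memory order matches the most-significant-first order: DC F7 B0 F5 3C 5E AB 3A.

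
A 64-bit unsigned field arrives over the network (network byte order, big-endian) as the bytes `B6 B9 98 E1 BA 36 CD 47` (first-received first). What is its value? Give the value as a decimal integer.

13166723080853572935

Big-endian stores the most-significant byte at the lowest address.
The bytes are already most-significant first: 0xB6B998E1BA36CD47.
0xB6B998E1BA36CD47 = 13166723080853572935.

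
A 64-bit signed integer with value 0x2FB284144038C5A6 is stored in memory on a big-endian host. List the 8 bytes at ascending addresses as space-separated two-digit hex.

Split into bytes (most-significant first): 2F B2 84 14 40 38 C5 A6.
Big-endian: lowest address holds the most-significant byte.
So the memory order matches the most-significant-first order: 2F B2 84 14 40 38 C5 A6.

2F B2 84 14 40 38 C5 A6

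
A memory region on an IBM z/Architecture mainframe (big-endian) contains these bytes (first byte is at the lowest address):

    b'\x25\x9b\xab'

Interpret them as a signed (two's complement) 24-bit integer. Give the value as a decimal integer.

2464683

In big-endian order the high byte comes first in memory.
The bytes are already most-significant first: 0x259BAB.
0x259BAB = 2464683.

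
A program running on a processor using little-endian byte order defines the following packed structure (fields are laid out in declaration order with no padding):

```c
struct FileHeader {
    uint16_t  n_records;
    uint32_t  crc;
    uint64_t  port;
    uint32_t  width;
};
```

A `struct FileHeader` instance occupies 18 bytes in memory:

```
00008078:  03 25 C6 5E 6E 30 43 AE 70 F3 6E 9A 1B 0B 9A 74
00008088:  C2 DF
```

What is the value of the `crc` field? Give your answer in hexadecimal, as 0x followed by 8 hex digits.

0x306E5EC6

`crc` follows `n_records` (2 bytes), so it starts at byte offset 2 and occupies 4 bytes.
Bytes at offsets 2..5: C6 5E 6E 30.
Little-endian stores the least-significant byte at the lowest address.
Reassemble most-significant byte first: 30 6E 5E C6 → 0x306E5EC6.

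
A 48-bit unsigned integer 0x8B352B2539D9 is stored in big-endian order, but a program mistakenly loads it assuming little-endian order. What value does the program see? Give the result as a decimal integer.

238839459952011

Stored big-endian, the bytes at ascending addresses are 8B 35 2B 25 39 D9.
Read back as little-endian, the first byte is least significant, giving 0xD939252B358B.
0xD939252B358B = 238839459952011.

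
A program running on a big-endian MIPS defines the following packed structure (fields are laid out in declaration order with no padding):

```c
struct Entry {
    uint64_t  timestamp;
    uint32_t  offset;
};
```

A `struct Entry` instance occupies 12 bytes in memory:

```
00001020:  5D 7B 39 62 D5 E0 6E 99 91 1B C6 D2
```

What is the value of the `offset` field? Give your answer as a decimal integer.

2434516690

`offset` follows `timestamp` (8 bytes), so it starts at byte offset 8 and occupies 4 bytes.
Bytes at offsets 8..11: 91 1B C6 D2.
Big-endian stores the most-significant byte at the lowest address.
The bytes are already most-significant first: 0x911BC6D2.
0x911BC6D2 = 2434516690.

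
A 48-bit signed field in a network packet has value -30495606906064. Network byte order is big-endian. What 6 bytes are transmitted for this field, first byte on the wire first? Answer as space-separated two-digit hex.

E4 43 B0 2E E3 30

Two's complement of -30495606906064 in 48 bits: 30495606906064 = 0x1BBC4FD11CD0; invert → 0xE443B02EE32F; add 1 → 0xE443B02EE330.
Split into bytes (most-significant first): E4 43 B0 2E E3 30.
Big-endian stores the most-significant byte at the lowest address.
So the memory order matches the most-significant-first order: E4 43 B0 2E E3 30.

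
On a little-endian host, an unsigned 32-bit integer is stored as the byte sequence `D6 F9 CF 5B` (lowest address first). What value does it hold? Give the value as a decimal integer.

Little-endian stores the least-significant byte at the lowest address.
Reassemble most-significant byte first: 5B CF F9 D6 → 0x5BCFF9D6.
0x5BCFF9D6 = 1540356566.

1540356566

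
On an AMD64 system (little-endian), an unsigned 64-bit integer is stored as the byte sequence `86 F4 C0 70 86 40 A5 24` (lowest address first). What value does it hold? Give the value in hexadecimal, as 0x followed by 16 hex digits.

In little-endian order the low byte comes first in memory.
Reassemble most-significant byte first: 24 A5 40 86 70 C0 F4 86 → 0x24A5408670C0F486.

0x24A5408670C0F486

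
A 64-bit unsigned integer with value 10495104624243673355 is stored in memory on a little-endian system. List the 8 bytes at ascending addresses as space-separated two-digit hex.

0B 89 9A E0 0C 1A A6 91

10495104624243673355 in hexadecimal, padded to 64 bits, is 0x91A61A0CE09A890B.
Split into bytes (most-significant first): 91 A6 1A 0C E0 9A 89 0B.
In little-endian order the low byte comes first in memory.
So at ascending addresses the bytes are 0B 89 9A E0 0C 1A A6 91.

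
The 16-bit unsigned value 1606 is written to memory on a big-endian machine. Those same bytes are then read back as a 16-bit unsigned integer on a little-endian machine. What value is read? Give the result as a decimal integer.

1606 in 16-bit hexadecimal is 0x0646.
Stored big-endian, the bytes at ascending addresses are 06 46.
Read back as little-endian, the first byte is least significant, giving 0x4606.
0x4606 = 17926.

17926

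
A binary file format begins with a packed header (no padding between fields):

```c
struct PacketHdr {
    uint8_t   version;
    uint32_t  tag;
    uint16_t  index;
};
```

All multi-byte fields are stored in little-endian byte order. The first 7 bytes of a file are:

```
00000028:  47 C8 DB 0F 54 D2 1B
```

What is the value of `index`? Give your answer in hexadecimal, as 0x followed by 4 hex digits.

0x1BD2

`index` follows `version` (1 B), `tag` (4 B), so it starts at offset 1 + 4 = 5 and occupies 2 bytes.
Bytes at offsets 5..6: D2 1B.
Little-endian stores the least-significant byte at the lowest address.
Reassemble most-significant byte first: 1B D2 → 0x1BD2.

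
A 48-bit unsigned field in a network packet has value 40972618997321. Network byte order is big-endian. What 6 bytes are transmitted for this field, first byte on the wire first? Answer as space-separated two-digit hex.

25 43 AE 66 9E 49

40972618997321 in hexadecimal, padded to 48 bits, is 0x2543AE669E49.
Split into bytes (most-significant first): 25 43 AE 66 9E 49.
Big-endian stores the most-significant byte at the lowest address.
So the memory order matches the most-significant-first order: 25 43 AE 66 9E 49.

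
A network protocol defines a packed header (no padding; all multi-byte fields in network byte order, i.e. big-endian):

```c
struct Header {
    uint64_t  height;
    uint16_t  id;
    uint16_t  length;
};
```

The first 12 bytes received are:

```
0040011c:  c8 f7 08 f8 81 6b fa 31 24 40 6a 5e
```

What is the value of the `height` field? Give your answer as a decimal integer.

14481052990249368113

`height` is the first field, at byte offset 0, occupying 8 bytes.
Bytes at offsets 0..7: C8 F7 08 F8 81 6B FA 31.
In big-endian order the high byte comes first in memory.
The bytes are already most-significant first: 0xC8F708F8816BFA31.
0xC8F708F8816BFA31 = 14481052990249368113.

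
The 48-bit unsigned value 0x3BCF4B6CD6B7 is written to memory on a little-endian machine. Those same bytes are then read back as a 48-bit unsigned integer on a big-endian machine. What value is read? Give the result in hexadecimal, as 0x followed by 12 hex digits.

Stored little-endian, the bytes at ascending addresses are B7 D6 6C 4B CF 3B.
Read back as big-endian, the last byte is least significant, giving 0xB7D66C4BCF3B.

0xB7D66C4BCF3B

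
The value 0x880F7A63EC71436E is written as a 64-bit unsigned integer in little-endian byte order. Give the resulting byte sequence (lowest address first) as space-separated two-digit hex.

Split into bytes (most-significant first): 88 0F 7A 63 EC 71 43 6E.
Little-endian: lowest address holds the least-significant byte.
So at ascending addresses the bytes are 6E 43 71 EC 63 7A 0F 88.

6E 43 71 EC 63 7A 0F 88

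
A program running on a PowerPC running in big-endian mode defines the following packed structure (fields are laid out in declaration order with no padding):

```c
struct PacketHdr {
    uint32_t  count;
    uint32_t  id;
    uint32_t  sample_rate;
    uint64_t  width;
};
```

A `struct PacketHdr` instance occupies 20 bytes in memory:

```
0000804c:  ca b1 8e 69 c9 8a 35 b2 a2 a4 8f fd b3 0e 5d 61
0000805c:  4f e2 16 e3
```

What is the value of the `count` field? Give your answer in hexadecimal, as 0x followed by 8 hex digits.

`count` is the first field, at byte offset 0, occupying 4 bytes.
Bytes at offsets 0..3: CA B1 8E 69.
Big-endian: lowest address holds the most-significant byte.
The bytes are already most-significant first: 0xCAB18E69.

0xCAB18E69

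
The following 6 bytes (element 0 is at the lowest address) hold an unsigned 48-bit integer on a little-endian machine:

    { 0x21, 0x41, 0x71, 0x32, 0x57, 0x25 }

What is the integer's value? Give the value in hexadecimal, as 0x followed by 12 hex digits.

0x255732714121

Little-endian stores the least-significant byte at the lowest address.
Reassemble most-significant byte first: 25 57 32 71 41 21 → 0x255732714121.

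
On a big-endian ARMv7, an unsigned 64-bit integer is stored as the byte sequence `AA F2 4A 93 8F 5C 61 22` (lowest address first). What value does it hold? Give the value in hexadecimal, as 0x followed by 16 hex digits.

Big-endian: lowest address holds the most-significant byte.
The bytes are already most-significant first: 0xAAF24A938F5C6122.

0xAAF24A938F5C6122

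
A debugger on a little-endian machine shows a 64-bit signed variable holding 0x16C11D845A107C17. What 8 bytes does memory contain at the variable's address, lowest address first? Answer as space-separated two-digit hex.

17 7C 10 5A 84 1D C1 16

Split into bytes (most-significant first): 16 C1 1D 84 5A 10 7C 17.
Little-endian: lowest address holds the least-significant byte.
So at ascending addresses the bytes are 17 7C 10 5A 84 1D C1 16.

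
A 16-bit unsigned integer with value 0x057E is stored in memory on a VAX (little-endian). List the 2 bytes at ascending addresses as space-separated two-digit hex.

7E 05

Split into bytes (most-significant first): 05 7E.
Little-endian stores the least-significant byte at the lowest address.
So at ascending addresses the bytes are 7E 05.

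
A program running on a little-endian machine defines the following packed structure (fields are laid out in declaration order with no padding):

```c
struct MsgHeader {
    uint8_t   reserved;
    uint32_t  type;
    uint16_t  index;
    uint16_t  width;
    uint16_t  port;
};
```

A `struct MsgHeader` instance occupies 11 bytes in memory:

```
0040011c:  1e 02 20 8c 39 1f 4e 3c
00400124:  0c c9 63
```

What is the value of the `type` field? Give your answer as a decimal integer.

`type` follows `reserved` (1 byte), so it starts at byte offset 1 and occupies 4 bytes.
Bytes at offsets 1..4: 02 20 8C 39.
Little-endian: lowest address holds the least-significant byte.
Reassemble most-significant byte first: 39 8C 20 02 → 0x398C2002.
0x398C2002 = 965484546.

965484546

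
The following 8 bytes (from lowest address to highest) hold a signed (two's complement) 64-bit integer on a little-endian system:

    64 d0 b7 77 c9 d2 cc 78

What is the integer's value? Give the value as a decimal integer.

8704563942539120740

In little-endian order the low byte comes first in memory.
Reassemble most-significant byte first: 78 CC D2 C9 77 B7 D0 64 → 0x78CCD2C977B7D064.
0x78CCD2C977B7D064 = 8704563942539120740.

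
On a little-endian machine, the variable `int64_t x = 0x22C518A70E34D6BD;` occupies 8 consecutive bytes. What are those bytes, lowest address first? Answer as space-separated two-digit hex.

Split into bytes (most-significant first): 22 C5 18 A7 0E 34 D6 BD.
In little-endian order the low byte comes first in memory.
So at ascending addresses the bytes are BD D6 34 0E A7 18 C5 22.

BD D6 34 0E A7 18 C5 22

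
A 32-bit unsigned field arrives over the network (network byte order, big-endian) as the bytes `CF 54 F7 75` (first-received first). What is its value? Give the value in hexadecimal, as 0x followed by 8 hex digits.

Big-endian: lowest address holds the most-significant byte.
The bytes are already most-significant first: 0xCF54F775.

0xCF54F775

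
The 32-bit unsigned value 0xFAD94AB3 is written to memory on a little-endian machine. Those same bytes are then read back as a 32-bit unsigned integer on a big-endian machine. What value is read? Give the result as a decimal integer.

Stored little-endian, the bytes at ascending addresses are B3 4A D9 FA.
Read back as big-endian, the last byte is least significant, giving 0xB34AD9FA.
0xB34AD9FA = 3008027130.

3008027130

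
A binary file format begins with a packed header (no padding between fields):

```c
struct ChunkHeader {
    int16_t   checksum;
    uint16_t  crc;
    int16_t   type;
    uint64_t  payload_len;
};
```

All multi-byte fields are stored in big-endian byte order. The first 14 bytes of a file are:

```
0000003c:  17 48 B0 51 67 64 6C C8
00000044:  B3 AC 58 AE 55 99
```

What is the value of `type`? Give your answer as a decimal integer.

26468

`type` follows `checksum` (2 B), `crc` (2 B), so it starts at offset 2 + 2 = 4 and occupies 2 bytes.
Bytes at offsets 4..5: 67 64.
Big-endian: lowest address holds the most-significant byte.
The bytes are already most-significant first: 0x6764.
0x6764 = 26468.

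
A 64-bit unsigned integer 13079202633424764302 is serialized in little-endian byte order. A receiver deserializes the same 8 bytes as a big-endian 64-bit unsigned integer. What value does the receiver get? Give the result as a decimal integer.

13079202633424764302 in 64-bit hexadecimal is 0xB582A97F9EA2FD8E.
Stored little-endian, the bytes at ascending addresses are 8E FD A2 9E 7F A9 82 B5.
Read back as big-endian, the last byte is least significant, giving 0x8EFDA29E7FA982B5.
0x8EFDA29E7FA982B5 = 10303570324123910837.

10303570324123910837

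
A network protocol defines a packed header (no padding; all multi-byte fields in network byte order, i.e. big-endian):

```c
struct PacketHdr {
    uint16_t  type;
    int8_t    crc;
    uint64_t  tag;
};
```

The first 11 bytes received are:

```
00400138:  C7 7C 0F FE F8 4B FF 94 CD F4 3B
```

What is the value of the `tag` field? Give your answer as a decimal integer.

18372518240943207483

`tag` follows `type` (2 B), `crc` (1 B), so it starts at offset 2 + 1 = 3 and occupies 8 bytes.
Bytes at offsets 3..10: FE F8 4B FF 94 CD F4 3B.
In big-endian order the high byte comes first in memory.
The bytes are already most-significant first: 0xFEF84BFF94CDF43B.
0xFEF84BFF94CDF43B = 18372518240943207483.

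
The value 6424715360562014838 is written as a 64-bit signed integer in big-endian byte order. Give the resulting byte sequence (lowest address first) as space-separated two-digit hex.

59 29 2C 94 B1 4B 6A 76

6424715360562014838 in hexadecimal, padded to 64 bits, is 0x59292C94B14B6A76.
Split into bytes (most-significant first): 59 29 2C 94 B1 4B 6A 76.
Big-endian stores the most-significant byte at the lowest address.
So the memory order matches the most-significant-first order: 59 29 2C 94 B1 4B 6A 76.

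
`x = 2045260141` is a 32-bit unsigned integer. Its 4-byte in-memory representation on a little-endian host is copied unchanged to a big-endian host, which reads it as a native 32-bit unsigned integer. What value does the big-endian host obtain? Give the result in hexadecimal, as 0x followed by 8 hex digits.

2045260141 in 32-bit hexadecimal is 0x79E8316D.
Stored little-endian, the bytes at ascending addresses are 6D 31 E8 79.
Read back as big-endian, the last byte is least significant, giving 0x6D31E879.

0x6D31E879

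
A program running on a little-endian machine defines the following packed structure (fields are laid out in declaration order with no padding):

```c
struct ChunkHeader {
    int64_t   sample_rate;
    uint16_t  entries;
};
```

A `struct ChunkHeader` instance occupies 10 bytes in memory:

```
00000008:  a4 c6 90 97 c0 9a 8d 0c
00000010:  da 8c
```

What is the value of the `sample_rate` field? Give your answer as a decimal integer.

`sample_rate` is the first field, at byte offset 0, occupying 8 bytes.
Bytes at offsets 0..7: A4 C6 90 97 C0 9A 8D 0C.
Little-endian: lowest address holds the least-significant byte.
Reassemble most-significant byte first: 0C 8D 9A C0 97 90 C6 A4 → 0x0C8D9AC09790C6A4.
0x0C8D9AC09790C6A4 = 904549252138583716.

904549252138583716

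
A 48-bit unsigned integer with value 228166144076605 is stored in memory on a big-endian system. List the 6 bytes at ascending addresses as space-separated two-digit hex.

CF 84 11 F7 AB 3D

228166144076605 in hexadecimal, padded to 48 bits, is 0xCF8411F7AB3D.
Split into bytes (most-significant first): CF 84 11 F7 AB 3D.
Big-endian: lowest address holds the most-significant byte.
So the memory order matches the most-significant-first order: CF 84 11 F7 AB 3D.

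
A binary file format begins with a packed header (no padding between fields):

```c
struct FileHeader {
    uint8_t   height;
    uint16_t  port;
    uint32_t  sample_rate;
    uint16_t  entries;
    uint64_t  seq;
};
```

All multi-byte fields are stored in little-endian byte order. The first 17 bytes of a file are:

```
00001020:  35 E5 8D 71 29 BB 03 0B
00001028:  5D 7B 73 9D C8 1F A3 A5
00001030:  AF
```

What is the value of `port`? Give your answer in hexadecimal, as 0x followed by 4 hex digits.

`port` follows `height` (1 byte), so it starts at byte offset 1 and occupies 2 bytes.
Bytes at offsets 1..2: E5 8D.
Little-endian: lowest address holds the least-significant byte.
Reassemble most-significant byte first: 8D E5 → 0x8DE5.

0x8DE5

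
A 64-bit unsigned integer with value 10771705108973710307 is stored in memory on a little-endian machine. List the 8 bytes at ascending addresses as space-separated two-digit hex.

E3 6B A3 C5 B9 C8 7C 95

10771705108973710307 in hexadecimal, padded to 64 bits, is 0x957CC8B9C5A36BE3.
Split into bytes (most-significant first): 95 7C C8 B9 C5 A3 6B E3.
Little-endian: lowest address holds the least-significant byte.
So at ascending addresses the bytes are E3 6B A3 C5 B9 C8 7C 95.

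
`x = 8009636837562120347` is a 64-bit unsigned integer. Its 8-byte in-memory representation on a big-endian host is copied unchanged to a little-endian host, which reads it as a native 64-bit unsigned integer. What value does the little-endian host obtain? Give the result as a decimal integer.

11238949827237783407

8009636837562120347 in 64-bit hexadecimal is 0x6F27F24452C5F89B.
Stored big-endian, the bytes at ascending addresses are 6F 27 F2 44 52 C5 F8 9B.
Read back as little-endian, the first byte is least significant, giving 0x9BF8C55244F2276F.
0x9BF8C55244F2276F = 11238949827237783407.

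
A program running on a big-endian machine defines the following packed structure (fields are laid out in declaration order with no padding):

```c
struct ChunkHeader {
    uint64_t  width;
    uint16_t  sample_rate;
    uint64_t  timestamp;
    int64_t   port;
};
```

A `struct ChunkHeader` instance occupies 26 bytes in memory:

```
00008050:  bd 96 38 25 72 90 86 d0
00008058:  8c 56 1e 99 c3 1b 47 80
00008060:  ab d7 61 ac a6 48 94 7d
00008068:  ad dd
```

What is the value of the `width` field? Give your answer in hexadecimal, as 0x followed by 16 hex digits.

`width` is the first field, at byte offset 0, occupying 8 bytes.
Bytes at offsets 0..7: BD 96 38 25 72 90 86 D0.
In big-endian order the high byte comes first in memory.
The bytes are already most-significant first: 0xBD963825729086D0.

0xBD963825729086D0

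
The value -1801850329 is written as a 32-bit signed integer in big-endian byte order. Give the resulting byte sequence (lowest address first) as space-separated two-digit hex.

Two's complement of -1801850329 in 32 bits: 1801850329 = 0x6B660DD9; invert → 0x9499F226; add 1 → 0x9499F227.
Split into bytes (most-significant first): 94 99 F2 27.
In big-endian order the high byte comes first in memory.
So the memory order matches the most-significant-first order: 94 99 F2 27.

94 99 F2 27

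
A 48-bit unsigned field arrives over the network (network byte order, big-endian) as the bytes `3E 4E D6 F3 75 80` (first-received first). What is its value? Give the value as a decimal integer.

68508334650752

Big-endian stores the most-significant byte at the lowest address.
The bytes are already most-significant first: 0x3E4ED6F37580.
0x3E4ED6F37580 = 68508334650752.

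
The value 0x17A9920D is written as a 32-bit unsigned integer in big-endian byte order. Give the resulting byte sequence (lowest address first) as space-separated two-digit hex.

17 A9 92 0D

Split into bytes (most-significant first): 17 A9 92 0D.
Big-endian stores the most-significant byte at the lowest address.
So the memory order matches the most-significant-first order: 17 A9 92 0D.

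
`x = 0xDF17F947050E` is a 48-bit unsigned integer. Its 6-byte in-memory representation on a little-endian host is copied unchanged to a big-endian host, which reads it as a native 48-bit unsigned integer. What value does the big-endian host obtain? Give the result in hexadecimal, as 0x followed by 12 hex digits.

0x0E0547F917DF

Stored little-endian, the bytes at ascending addresses are 0E 05 47 F9 17 DF.
Read back as big-endian, the last byte is least significant, giving 0x0E0547F917DF.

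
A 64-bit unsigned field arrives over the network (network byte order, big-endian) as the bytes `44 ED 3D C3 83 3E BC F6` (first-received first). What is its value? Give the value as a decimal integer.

Big-endian stores the most-significant byte at the lowest address.
The bytes are already most-significant first: 0x44ED3DC3833EBCF6.
0x44ED3DC3833EBCF6 = 4966693873989369078.

4966693873989369078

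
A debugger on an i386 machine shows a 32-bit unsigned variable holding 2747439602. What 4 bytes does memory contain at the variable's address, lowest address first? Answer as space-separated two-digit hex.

F2 99 C2 A3

2747439602 in hexadecimal, padded to 32 bits, is 0xA3C299F2.
Split into bytes (most-significant first): A3 C2 99 F2.
In little-endian order the low byte comes first in memory.
So at ascending addresses the bytes are F2 99 C2 A3.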